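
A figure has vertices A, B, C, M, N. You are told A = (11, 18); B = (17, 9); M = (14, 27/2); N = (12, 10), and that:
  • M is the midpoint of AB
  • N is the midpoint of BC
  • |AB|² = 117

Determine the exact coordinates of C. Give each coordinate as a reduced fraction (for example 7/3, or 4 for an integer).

1. C_x = 7  [C = 2·N−B = 2·(12, 10)−(17, 9)]
2. C_y = 11  [C = 2·N−B = 2·(12, 10)−(17, 9)]
   so C = (7, 11)

C = (7, 11)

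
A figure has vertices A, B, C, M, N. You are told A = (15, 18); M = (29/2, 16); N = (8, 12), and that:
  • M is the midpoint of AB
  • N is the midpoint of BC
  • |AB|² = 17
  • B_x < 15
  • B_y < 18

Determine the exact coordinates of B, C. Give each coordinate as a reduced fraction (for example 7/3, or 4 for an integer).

1. B_x = 14  [B = 2·M−A = 2·(29/2, 16)−(15, 18)]
2. B_y = 14  [B = 2·M−A = 2·(29/2, 16)−(15, 18)]
   so B = (14, 14)
3. C_x = 2  [C = 2·N−B = 2·(8, 12)−(14, 14)]
4. C_y = 10  [C = 2·N−B = 2·(8, 12)−(14, 14)]
   so C = (2, 10)

B = (14, 14)
C = (2, 10)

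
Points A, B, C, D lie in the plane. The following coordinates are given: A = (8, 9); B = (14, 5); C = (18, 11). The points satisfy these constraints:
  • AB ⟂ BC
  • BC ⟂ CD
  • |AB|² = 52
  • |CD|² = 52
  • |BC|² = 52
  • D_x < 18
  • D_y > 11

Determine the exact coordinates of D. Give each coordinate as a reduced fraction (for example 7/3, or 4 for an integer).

D = (12, 15)

1. D_x = 12  [[BC ⟂ CD ⇒ 4x+6y-138=0] ∩ [|D−(18, 11)|²=52]]
2. D_y = 15  [[BC ⟂ CD ⇒ 4x+6y-138=0] ∩ [|D−(18, 11)|²=52]]
   so D = (12, 15)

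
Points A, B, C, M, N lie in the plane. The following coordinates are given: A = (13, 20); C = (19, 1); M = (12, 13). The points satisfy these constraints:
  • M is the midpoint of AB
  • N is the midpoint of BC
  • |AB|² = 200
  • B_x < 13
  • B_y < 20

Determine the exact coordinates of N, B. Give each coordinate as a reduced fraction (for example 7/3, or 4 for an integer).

1. B_x = 11  [B = 2·M−A = 2·(12, 13)−(13, 20)]
2. B_y = 6  [B = 2·M−A = 2·(12, 13)−(13, 20)]
   so B = (11, 6)
3. N_x = 15  [2·N = B+C = (11, 6)+(19, 1)]
4. N_y = 7/2  [2·N = B+C = (11, 6)+(19, 1)]
   so N = (15, 7/2)

N = (15, 7/2)
B = (11, 6)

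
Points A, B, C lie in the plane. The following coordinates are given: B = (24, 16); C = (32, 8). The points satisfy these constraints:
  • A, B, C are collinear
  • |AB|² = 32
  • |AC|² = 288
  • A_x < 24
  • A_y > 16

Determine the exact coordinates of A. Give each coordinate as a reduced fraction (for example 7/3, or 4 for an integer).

A = (20, 20)

1. A_x = 20  [[A, B, C are collinear ⇒ 8x+8y-320=0] ∩ [|A−(24, 16)|²=32]]
2. A_y = 20  [[A, B, C are collinear ⇒ 8x+8y-320=0] ∩ [|A−(24, 16)|²=32]]
   so A = (20, 20)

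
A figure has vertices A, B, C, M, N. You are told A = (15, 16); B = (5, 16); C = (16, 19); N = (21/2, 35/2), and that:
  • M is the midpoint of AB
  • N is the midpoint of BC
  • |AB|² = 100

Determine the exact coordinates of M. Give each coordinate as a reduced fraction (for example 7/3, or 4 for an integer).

M = (10, 16)

1. M_x = 10  [2·M = A+B = (15, 16)+(5, 16)]
2. M_y = 16  [2·M = A+B = (15, 16)+(5, 16)]
   so M = (10, 16)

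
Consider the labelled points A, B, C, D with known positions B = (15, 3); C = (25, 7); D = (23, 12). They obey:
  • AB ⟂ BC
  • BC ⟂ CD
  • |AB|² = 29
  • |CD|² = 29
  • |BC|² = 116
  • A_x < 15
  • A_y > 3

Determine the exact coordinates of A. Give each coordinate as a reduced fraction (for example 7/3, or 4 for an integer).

A = (13, 8)

1. A_x = 13  [[AB ⟂ BC ⇒ -10x-4y+162=0] ∩ [|A−(15, 3)|²=29]]
2. A_y = 8  [[AB ⟂ BC ⇒ -10x-4y+162=0] ∩ [|A−(15, 3)|²=29]]
   so A = (13, 8)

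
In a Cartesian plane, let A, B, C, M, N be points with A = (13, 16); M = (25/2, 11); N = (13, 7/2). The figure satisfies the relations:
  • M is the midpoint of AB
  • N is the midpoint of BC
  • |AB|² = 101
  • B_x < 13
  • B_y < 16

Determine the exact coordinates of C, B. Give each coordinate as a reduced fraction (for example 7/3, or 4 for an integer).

C = (14, 1)
B = (12, 6)

1. B_x = 12  [B = 2·M−A = 2·(25/2, 11)−(13, 16)]
2. B_y = 6  [B = 2·M−A = 2·(25/2, 11)−(13, 16)]
   so B = (12, 6)
3. C_x = 14  [C = 2·N−B = 2·(13, 7/2)−(12, 6)]
4. C_y = 1  [C = 2·N−B = 2·(13, 7/2)−(12, 6)]
   so C = (14, 1)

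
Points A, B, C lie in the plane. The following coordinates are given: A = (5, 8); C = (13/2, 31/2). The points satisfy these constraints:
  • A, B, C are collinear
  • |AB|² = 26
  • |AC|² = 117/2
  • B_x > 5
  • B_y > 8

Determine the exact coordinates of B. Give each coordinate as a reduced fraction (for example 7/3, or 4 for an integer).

B = (6, 13)

1. B_x = 6  [[A, B, C are collinear ⇒ 15/2x-3/2y-51/2=0] ∩ [|B−(5, 8)|²=26]]
2. B_y = 13  [[A, B, C are collinear ⇒ 15/2x-3/2y-51/2=0] ∩ [|B−(5, 8)|²=26]]
   so B = (6, 13)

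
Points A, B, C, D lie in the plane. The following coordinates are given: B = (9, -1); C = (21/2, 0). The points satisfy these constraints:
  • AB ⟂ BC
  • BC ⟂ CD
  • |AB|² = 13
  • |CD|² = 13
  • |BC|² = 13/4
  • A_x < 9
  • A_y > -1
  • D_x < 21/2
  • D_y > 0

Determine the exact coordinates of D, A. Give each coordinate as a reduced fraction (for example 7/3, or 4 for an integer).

1. D_x = 17/2  [[BC ⟂ CD ⇒ 3/2x+1y-63/4=0] ∩ [|D−(21/2, 0)|²=13]]
2. D_y = 3  [[BC ⟂ CD ⇒ 3/2x+1y-63/4=0] ∩ [|D−(21/2, 0)|²=13]]
   so D = (17/2, 3)
3. A_x = 7  [[AB ⟂ BC ⇒ -3/2x-1y+25/2=0] ∩ [|A−(9, -1)|²=13]]
4. A_y = 2  [[AB ⟂ BC ⇒ -3/2x-1y+25/2=0] ∩ [|A−(9, -1)|²=13]]
   so A = (7, 2)

D = (17/2, 3)
A = (7, 2)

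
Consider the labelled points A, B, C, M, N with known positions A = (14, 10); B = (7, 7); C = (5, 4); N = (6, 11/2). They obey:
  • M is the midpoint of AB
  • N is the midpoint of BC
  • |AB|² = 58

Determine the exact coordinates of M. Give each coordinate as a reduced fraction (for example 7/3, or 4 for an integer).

1. M_x = 21/2  [2·M = A+B = (14, 10)+(7, 7)]
2. M_y = 17/2  [2·M = A+B = (14, 10)+(7, 7)]
   so M = (21/2, 17/2)

M = (21/2, 17/2)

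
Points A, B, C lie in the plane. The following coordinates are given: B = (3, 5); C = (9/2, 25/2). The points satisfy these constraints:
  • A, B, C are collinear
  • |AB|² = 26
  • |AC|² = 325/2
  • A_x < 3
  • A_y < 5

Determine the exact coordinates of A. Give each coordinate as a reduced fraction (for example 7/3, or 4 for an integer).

1. A_x = 2  [[A, B, C are collinear ⇒ -15/2x+3/2y+15=0] ∩ [|A−(3, 5)|²=26]]
2. A_y = 0  [[A, B, C are collinear ⇒ -15/2x+3/2y+15=0] ∩ [|A−(3, 5)|²=26]]
   so A = (2, 0)

A = (2, 0)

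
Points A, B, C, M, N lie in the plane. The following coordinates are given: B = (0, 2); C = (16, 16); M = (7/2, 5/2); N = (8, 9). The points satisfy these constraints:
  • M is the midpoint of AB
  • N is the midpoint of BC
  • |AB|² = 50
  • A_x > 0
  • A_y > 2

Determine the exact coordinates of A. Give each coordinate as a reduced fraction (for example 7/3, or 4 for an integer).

1. A_x = 7  [A = 2·M−B = 2·(7/2, 5/2)−(0, 2)]
2. A_y = 3  [A = 2·M−B = 2·(7/2, 5/2)−(0, 2)]
   so A = (7, 3)

A = (7, 3)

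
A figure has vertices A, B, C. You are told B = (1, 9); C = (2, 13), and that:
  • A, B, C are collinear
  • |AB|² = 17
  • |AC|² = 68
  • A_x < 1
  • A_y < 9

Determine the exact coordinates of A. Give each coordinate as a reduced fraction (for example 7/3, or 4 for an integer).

A = (0, 5)

1. A_x = 0  [[A, B, C are collinear ⇒ -4x+1y-5=0] ∩ [|A−(1, 9)|²=17]]
2. A_y = 5  [[A, B, C are collinear ⇒ -4x+1y-5=0] ∩ [|A−(1, 9)|²=17]]
   so A = (0, 5)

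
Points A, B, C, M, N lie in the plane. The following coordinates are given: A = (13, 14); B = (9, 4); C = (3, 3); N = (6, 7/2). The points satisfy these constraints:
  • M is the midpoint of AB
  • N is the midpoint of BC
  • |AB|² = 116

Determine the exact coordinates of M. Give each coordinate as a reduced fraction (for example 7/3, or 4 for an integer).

M = (11, 9)

1. M_x = 11  [2·M = A+B = (13, 14)+(9, 4)]
2. M_y = 9  [2·M = A+B = (13, 14)+(9, 4)]
   so M = (11, 9)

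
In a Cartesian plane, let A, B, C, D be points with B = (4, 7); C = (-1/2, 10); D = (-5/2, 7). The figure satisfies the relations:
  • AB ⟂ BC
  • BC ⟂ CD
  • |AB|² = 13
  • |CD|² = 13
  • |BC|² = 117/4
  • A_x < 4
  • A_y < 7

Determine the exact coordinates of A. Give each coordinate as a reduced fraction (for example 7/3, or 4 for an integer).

1. A_x = 2  [[AB ⟂ BC ⇒ 9/2x-3y+3=0] ∩ [|A−(4, 7)|²=13]]
2. A_y = 4  [[AB ⟂ BC ⇒ 9/2x-3y+3=0] ∩ [|A−(4, 7)|²=13]]
   so A = (2, 4)

A = (2, 4)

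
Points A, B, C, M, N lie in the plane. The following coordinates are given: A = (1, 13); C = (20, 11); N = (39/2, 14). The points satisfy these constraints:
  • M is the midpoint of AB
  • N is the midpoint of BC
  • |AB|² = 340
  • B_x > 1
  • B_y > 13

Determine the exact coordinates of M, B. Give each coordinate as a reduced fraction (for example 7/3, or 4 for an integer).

1. B_x = 19  [B = 2·N−C = 2·(39/2, 14)−(20, 11)]
2. B_y = 17  [B = 2·N−C = 2·(39/2, 14)−(20, 11)]
   so B = (19, 17)
3. M_x = 10  [2·M = A+B = (1, 13)+(19, 17)]
4. M_y = 15  [2·M = A+B = (1, 13)+(19, 17)]
   so M = (10, 15)

M = (10, 15)
B = (19, 17)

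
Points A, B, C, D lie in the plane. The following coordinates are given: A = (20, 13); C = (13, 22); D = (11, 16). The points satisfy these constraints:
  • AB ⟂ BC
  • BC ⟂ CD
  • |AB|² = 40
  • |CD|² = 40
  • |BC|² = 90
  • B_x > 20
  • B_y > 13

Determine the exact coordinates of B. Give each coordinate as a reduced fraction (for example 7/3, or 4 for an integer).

B = (22, 19)

1. B_x = 22  [[BC ⟂ CD ⇒ 2x+6y-158=0] ∩ [|B−(20, 13)|²=40]]
2. B_y = 19  [[BC ⟂ CD ⇒ 2x+6y-158=0] ∩ [|B−(20, 13)|²=40]]
   so B = (22, 19)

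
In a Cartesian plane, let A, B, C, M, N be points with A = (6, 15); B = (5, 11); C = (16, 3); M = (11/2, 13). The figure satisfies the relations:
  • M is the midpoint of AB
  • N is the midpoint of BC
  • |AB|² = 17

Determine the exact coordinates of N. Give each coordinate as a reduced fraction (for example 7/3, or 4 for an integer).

1. N_x = 21/2  [2·N = B+C = (5, 11)+(16, 3)]
2. N_y = 7  [2·N = B+C = (5, 11)+(16, 3)]
   so N = (21/2, 7)

N = (21/2, 7)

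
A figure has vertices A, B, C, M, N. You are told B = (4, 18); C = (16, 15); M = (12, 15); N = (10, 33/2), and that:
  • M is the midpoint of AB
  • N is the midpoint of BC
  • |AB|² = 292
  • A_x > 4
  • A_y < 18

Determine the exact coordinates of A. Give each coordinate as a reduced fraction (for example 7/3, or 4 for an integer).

1. A_x = 20  [A = 2·M−B = 2·(12, 15)−(4, 18)]
2. A_y = 12  [A = 2·M−B = 2·(12, 15)−(4, 18)]
   so A = (20, 12)

A = (20, 12)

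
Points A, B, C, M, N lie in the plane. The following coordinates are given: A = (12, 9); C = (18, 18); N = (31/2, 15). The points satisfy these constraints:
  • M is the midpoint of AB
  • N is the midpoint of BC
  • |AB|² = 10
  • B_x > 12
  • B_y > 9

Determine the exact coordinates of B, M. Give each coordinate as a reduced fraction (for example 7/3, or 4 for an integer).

B = (13, 12)
M = (25/2, 21/2)

1. B_x = 13  [B = 2·N−C = 2·(31/2, 15)−(18, 18)]
2. B_y = 12  [B = 2·N−C = 2·(31/2, 15)−(18, 18)]
   so B = (13, 12)
3. M_x = 25/2  [2·M = A+B = (12, 9)+(13, 12)]
4. M_y = 21/2  [2·M = A+B = (12, 9)+(13, 12)]
   so M = (25/2, 21/2)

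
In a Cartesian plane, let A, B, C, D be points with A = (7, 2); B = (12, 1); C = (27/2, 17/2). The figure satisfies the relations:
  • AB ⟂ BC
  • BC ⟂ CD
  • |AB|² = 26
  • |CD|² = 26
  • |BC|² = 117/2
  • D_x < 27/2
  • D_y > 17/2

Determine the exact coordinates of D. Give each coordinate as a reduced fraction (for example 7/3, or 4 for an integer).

1. D_x = 17/2  [[BC ⟂ CD ⇒ 3/2x+15/2y-84=0] ∩ [|D−(27/2, 17/2)|²=26]]
2. D_y = 19/2  [[BC ⟂ CD ⇒ 3/2x+15/2y-84=0] ∩ [|D−(27/2, 17/2)|²=26]]
   so D = (17/2, 19/2)

D = (17/2, 19/2)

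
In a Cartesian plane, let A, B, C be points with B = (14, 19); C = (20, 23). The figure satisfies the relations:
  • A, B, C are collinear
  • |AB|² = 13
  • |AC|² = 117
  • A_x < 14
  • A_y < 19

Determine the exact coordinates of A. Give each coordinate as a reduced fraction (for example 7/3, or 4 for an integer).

1. A_x = 11  [[A, B, C are collinear ⇒ -4x+6y-58=0] ∩ [|A−(14, 19)|²=13]]
2. A_y = 17  [[A, B, C are collinear ⇒ -4x+6y-58=0] ∩ [|A−(14, 19)|²=13]]
   so A = (11, 17)

A = (11, 17)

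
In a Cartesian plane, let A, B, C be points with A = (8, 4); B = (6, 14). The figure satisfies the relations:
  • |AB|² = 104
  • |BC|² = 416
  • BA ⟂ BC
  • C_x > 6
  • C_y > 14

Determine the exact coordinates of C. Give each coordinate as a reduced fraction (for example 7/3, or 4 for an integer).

C = (26, 18)

1. C_x = 26  [[BA ⟂ BC ⇒ 2x-10y+128=0] ∩ [|C−(6, 14)|²=416]]
2. C_y = 18  [[BA ⟂ BC ⇒ 2x-10y+128=0] ∩ [|C−(6, 14)|²=416]]
   so C = (26, 18)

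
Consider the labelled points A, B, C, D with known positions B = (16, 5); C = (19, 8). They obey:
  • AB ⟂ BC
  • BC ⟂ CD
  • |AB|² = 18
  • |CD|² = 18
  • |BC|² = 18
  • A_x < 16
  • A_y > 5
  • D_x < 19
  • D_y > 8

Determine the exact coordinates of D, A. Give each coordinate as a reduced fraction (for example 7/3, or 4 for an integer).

D = (16, 11)
A = (13, 8)

1. D_x = 16  [[BC ⟂ CD ⇒ 3x+3y-81=0] ∩ [|D−(19, 8)|²=18]]
2. D_y = 11  [[BC ⟂ CD ⇒ 3x+3y-81=0] ∩ [|D−(19, 8)|²=18]]
   so D = (16, 11)
3. A_x = 13  [[AB ⟂ BC ⇒ -3x-3y+63=0] ∩ [|A−(16, 5)|²=18]]
4. A_y = 8  [[AB ⟂ BC ⇒ -3x-3y+63=0] ∩ [|A−(16, 5)|²=18]]
   so A = (13, 8)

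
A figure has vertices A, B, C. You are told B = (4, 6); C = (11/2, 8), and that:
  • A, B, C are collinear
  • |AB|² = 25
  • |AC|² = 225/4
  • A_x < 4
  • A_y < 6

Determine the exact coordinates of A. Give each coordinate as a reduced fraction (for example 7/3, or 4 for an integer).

A = (1, 2)

1. A_x = 1  [[A, B, C are collinear ⇒ -2x+3/2y-1=0] ∩ [|A−(4, 6)|²=25]]
2. A_y = 2  [[A, B, C are collinear ⇒ -2x+3/2y-1=0] ∩ [|A−(4, 6)|²=25]]
   so A = (1, 2)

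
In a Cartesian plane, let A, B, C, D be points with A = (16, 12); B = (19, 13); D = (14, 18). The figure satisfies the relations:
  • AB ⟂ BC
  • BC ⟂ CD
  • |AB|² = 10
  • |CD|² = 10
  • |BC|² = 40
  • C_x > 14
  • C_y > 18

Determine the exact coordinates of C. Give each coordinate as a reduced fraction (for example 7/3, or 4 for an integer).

C = (17, 19)

1. C_x = 17  [[AB ⟂ BC ⇒ 3x+1y-70=0] ∩ [|C−(14, 18)|²=10]]
2. C_y = 19  [[AB ⟂ BC ⇒ 3x+1y-70=0] ∩ [|C−(14, 18)|²=10]]
   so C = (17, 19)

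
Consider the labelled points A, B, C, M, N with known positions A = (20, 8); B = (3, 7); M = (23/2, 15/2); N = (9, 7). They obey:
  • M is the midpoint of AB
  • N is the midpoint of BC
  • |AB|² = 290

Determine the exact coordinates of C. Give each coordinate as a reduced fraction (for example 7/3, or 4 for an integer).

1. C_x = 15  [C = 2·N−B = 2·(9, 7)−(3, 7)]
2. C_y = 7  [C = 2·N−B = 2·(9, 7)−(3, 7)]
   so C = (15, 7)

C = (15, 7)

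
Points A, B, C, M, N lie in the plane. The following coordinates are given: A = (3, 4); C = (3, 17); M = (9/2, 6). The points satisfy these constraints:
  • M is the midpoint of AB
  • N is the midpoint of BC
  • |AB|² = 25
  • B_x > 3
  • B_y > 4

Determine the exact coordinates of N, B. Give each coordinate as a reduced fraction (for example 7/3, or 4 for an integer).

N = (9/2, 25/2)
B = (6, 8)

1. B_x = 6  [B = 2·M−A = 2·(9/2, 6)−(3, 4)]
2. B_y = 8  [B = 2·M−A = 2·(9/2, 6)−(3, 4)]
   so B = (6, 8)
3. N_x = 9/2  [2·N = B+C = (6, 8)+(3, 17)]
4. N_y = 25/2  [2·N = B+C = (6, 8)+(3, 17)]
   so N = (9/2, 25/2)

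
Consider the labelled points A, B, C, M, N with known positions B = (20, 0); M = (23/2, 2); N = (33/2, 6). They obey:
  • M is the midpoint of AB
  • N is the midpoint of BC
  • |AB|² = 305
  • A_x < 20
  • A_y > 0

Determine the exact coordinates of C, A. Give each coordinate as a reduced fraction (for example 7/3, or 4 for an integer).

C = (13, 12)
A = (3, 4)

1. A_x = 3  [A = 2·M−B = 2·(23/2, 2)−(20, 0)]
2. A_y = 4  [A = 2·M−B = 2·(23/2, 2)−(20, 0)]
   so A = (3, 4)
3. C_x = 13  [C = 2·N−B = 2·(33/2, 6)−(20, 0)]
4. C_y = 12  [C = 2·N−B = 2·(33/2, 6)−(20, 0)]
   so C = (13, 12)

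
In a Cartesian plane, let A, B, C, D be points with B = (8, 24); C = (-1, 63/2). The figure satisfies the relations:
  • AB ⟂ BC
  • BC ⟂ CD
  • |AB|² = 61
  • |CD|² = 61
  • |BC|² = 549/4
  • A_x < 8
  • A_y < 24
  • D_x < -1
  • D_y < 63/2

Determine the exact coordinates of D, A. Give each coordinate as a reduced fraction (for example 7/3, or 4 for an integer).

D = (-6, 51/2)
A = (3, 18)

1. D_x = -6  [[BC ⟂ CD ⇒ -9x+15/2y-981/4=0] ∩ [|D−(-1, 63/2)|²=61]]
2. D_y = 51/2  [[BC ⟂ CD ⇒ -9x+15/2y-981/4=0] ∩ [|D−(-1, 63/2)|²=61]]
   so D = (-6, 51/2)
3. A_x = 3  [[AB ⟂ BC ⇒ 9x-15/2y+108=0] ∩ [|A−(8, 24)|²=61]]
4. A_y = 18  [[AB ⟂ BC ⇒ 9x-15/2y+108=0] ∩ [|A−(8, 24)|²=61]]
   so A = (3, 18)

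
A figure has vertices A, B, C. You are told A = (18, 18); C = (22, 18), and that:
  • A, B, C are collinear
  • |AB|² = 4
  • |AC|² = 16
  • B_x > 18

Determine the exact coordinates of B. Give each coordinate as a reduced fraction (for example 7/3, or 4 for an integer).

B = (20, 18)

1. B_x = 20  [[A, B, C are collinear ⇒ -4y+72=0] ∩ [|B−(18, 18)|²=4]]
2. B_y = 18  [[A, B, C are collinear ⇒ -4y+72=0] ∩ [|B−(18, 18)|²=4]]
   so B = (20, 18)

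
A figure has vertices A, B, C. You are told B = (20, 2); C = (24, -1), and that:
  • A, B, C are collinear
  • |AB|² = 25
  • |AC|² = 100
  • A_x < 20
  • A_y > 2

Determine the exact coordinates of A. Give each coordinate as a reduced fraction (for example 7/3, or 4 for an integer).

1. A_x = 16  [[A, B, C are collinear ⇒ 3x+4y-68=0] ∩ [|A−(20, 2)|²=25]]
2. A_y = 5  [[A, B, C are collinear ⇒ 3x+4y-68=0] ∩ [|A−(20, 2)|²=25]]
   so A = (16, 5)

A = (16, 5)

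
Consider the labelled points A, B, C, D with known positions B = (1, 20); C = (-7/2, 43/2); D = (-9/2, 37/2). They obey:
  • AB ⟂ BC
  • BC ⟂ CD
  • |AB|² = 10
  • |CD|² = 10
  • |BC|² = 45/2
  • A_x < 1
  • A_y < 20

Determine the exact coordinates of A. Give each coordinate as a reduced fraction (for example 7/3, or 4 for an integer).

1. A_x = 0  [[AB ⟂ BC ⇒ 9/2x-3/2y+51/2=0] ∩ [|A−(1, 20)|²=10]]
2. A_y = 17  [[AB ⟂ BC ⇒ 9/2x-3/2y+51/2=0] ∩ [|A−(1, 20)|²=10]]
   so A = (0, 17)

A = (0, 17)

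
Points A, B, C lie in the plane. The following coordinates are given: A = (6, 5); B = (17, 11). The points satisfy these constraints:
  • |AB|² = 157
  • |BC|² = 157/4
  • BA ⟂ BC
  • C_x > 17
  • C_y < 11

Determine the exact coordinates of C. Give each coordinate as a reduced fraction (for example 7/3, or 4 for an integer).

1. C_x = 20  [[BA ⟂ BC ⇒ -11x-6y+253=0] ∩ [|C−(17, 11)|²=157/4]]
2. C_y = 11/2  [[BA ⟂ BC ⇒ -11x-6y+253=0] ∩ [|C−(17, 11)|²=157/4]]
   so C = (20, 11/2)

C = (20, 11/2)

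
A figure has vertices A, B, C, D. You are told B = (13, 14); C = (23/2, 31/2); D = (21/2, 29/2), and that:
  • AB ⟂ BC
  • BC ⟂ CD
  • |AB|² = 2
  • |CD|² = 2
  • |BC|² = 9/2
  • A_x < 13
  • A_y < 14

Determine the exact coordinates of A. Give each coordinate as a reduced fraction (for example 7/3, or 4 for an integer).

A = (12, 13)

1. A_x = 12  [[AB ⟂ BC ⇒ 3/2x-3/2y+3/2=0] ∩ [|A−(13, 14)|²=2]]
2. A_y = 13  [[AB ⟂ BC ⇒ 3/2x-3/2y+3/2=0] ∩ [|A−(13, 14)|²=2]]
   so A = (12, 13)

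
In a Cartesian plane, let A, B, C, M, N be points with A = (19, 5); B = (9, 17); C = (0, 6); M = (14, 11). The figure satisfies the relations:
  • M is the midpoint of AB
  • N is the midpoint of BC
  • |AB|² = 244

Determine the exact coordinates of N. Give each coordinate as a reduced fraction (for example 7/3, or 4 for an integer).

1. N_x = 9/2  [2·N = B+C = (9, 17)+(0, 6)]
2. N_y = 23/2  [2·N = B+C = (9, 17)+(0, 6)]
   so N = (9/2, 23/2)

N = (9/2, 23/2)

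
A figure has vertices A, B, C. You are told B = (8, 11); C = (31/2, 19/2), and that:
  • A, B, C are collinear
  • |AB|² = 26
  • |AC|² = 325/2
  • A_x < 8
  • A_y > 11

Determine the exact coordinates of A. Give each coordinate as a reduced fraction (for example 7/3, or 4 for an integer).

1. A_x = 3  [[A, B, C are collinear ⇒ 3/2x+15/2y-189/2=0] ∩ [|A−(8, 11)|²=26]]
2. A_y = 12  [[A, B, C are collinear ⇒ 3/2x+15/2y-189/2=0] ∩ [|A−(8, 11)|²=26]]
   so A = (3, 12)

A = (3, 12)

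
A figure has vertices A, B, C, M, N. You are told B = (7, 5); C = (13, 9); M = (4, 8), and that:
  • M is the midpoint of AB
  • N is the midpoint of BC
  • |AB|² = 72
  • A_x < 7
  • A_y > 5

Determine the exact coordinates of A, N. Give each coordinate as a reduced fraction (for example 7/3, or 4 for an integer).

A = (1, 11)
N = (10, 7)

1. A_x = 1  [A = 2·M−B = 2·(4, 8)−(7, 5)]
2. A_y = 11  [A = 2·M−B = 2·(4, 8)−(7, 5)]
   so A = (1, 11)
3. N_x = 10  [2·N = B+C = (7, 5)+(13, 9)]
4. N_y = 7  [2·N = B+C = (7, 5)+(13, 9)]
   so N = (10, 7)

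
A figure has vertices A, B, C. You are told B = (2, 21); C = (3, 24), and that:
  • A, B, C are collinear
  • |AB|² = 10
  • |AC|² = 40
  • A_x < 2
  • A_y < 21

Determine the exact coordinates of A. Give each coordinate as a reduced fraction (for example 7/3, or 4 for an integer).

A = (1, 18)

1. A_x = 1  [[A, B, C are collinear ⇒ -3x+1y-15=0] ∩ [|A−(2, 21)|²=10]]
2. A_y = 18  [[A, B, C are collinear ⇒ -3x+1y-15=0] ∩ [|A−(2, 21)|²=10]]
   so A = (1, 18)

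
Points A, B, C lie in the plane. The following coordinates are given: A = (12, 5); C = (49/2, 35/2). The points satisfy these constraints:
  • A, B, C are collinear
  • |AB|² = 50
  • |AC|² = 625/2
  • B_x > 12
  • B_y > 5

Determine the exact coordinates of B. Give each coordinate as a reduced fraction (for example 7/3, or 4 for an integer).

B = (17, 10)

1. B_x = 17  [[A, B, C are collinear ⇒ 25/2x-25/2y-175/2=0] ∩ [|B−(12, 5)|²=50]]
2. B_y = 10  [[A, B, C are collinear ⇒ 25/2x-25/2y-175/2=0] ∩ [|B−(12, 5)|²=50]]
   so B = (17, 10)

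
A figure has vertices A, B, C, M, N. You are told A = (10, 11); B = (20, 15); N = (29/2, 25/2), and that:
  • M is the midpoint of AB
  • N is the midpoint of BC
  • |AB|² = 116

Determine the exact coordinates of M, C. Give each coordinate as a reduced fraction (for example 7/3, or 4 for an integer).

1. M_x = 15  [2·M = A+B = (10, 11)+(20, 15)]
2. M_y = 13  [2·M = A+B = (10, 11)+(20, 15)]
   so M = (15, 13)
3. C_x = 9  [C = 2·N−B = 2·(29/2, 25/2)−(20, 15)]
4. C_y = 10  [C = 2·N−B = 2·(29/2, 25/2)−(20, 15)]
   so C = (9, 10)

M = (15, 13)
C = (9, 10)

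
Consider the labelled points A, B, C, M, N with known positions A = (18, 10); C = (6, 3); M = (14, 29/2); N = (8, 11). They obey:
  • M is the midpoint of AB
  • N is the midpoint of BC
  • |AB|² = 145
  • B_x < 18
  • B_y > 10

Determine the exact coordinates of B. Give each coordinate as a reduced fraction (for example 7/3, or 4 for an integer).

1. B_x = 10  [B = 2·M−A = 2·(14, 29/2)−(18, 10)]
2. B_y = 19  [B = 2·M−A = 2·(14, 29/2)−(18, 10)]
   so B = (10, 19)

B = (10, 19)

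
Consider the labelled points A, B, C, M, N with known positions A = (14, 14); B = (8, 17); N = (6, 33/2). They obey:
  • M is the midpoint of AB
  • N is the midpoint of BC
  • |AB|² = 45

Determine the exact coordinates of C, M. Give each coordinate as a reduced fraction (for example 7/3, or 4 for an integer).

C = (4, 16)
M = (11, 31/2)

1. M_x = 11  [2·M = A+B = (14, 14)+(8, 17)]
2. M_y = 31/2  [2·M = A+B = (14, 14)+(8, 17)]
   so M = (11, 31/2)
3. C_x = 4  [C = 2·N−B = 2·(6, 33/2)−(8, 17)]
4. C_y = 16  [C = 2·N−B = 2·(6, 33/2)−(8, 17)]
   so C = (4, 16)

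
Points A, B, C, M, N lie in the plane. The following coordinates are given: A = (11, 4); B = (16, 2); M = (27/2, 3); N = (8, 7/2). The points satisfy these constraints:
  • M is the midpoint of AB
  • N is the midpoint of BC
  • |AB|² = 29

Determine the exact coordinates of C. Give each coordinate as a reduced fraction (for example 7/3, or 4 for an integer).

C = (0, 5)

1. C_x = 0  [C = 2·N−B = 2·(8, 7/2)−(16, 2)]
2. C_y = 5  [C = 2·N−B = 2·(8, 7/2)−(16, 2)]
   so C = (0, 5)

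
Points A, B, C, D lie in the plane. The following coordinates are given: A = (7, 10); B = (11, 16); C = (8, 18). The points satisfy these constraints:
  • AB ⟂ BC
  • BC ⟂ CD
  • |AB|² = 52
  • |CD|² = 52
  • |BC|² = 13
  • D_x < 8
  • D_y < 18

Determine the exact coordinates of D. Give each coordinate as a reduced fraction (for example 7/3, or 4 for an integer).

D = (4, 12)

1. D_x = 4  [[BC ⟂ CD ⇒ -3x+2y-12=0] ∩ [|D−(8, 18)|²=52]]
2. D_y = 12  [[BC ⟂ CD ⇒ -3x+2y-12=0] ∩ [|D−(8, 18)|²=52]]
   so D = (4, 12)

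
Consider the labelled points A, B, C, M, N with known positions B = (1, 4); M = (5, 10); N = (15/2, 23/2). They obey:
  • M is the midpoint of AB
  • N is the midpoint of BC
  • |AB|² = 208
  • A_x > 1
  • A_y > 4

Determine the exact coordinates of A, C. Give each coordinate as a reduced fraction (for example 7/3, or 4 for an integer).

A = (9, 16)
C = (14, 19)

1. A_x = 9  [A = 2·M−B = 2·(5, 10)−(1, 4)]
2. A_y = 16  [A = 2·M−B = 2·(5, 10)−(1, 4)]
   so A = (9, 16)
3. C_x = 14  [C = 2·N−B = 2·(15/2, 23/2)−(1, 4)]
4. C_y = 19  [C = 2·N−B = 2·(15/2, 23/2)−(1, 4)]
   so C = (14, 19)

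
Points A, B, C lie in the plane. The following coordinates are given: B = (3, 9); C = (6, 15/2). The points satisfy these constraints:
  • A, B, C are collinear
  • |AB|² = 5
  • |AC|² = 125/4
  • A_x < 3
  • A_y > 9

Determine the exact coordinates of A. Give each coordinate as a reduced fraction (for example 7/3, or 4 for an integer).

1. A_x = 1  [[A, B, C are collinear ⇒ 3/2x+3y-63/2=0] ∩ [|A−(3, 9)|²=5]]
2. A_y = 10  [[A, B, C are collinear ⇒ 3/2x+3y-63/2=0] ∩ [|A−(3, 9)|²=5]]
   so A = (1, 10)

A = (1, 10)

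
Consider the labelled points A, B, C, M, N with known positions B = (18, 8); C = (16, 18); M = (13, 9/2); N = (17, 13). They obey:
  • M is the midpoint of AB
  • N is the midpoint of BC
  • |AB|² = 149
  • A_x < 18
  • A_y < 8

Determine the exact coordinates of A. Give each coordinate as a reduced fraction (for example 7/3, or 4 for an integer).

1. A_x = 8  [A = 2·M−B = 2·(13, 9/2)−(18, 8)]
2. A_y = 1  [A = 2·M−B = 2·(13, 9/2)−(18, 8)]
   so A = (8, 1)

A = (8, 1)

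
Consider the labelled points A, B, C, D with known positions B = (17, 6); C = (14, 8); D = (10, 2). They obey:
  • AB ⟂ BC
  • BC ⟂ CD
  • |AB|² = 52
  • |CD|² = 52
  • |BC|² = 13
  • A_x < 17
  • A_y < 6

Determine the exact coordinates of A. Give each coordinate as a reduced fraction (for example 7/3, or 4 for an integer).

1. A_x = 13  [[AB ⟂ BC ⇒ 3x-2y-39=0] ∩ [|A−(17, 6)|²=52]]
2. A_y = 0  [[AB ⟂ BC ⇒ 3x-2y-39=0] ∩ [|A−(17, 6)|²=52]]
   so A = (13, 0)

A = (13, 0)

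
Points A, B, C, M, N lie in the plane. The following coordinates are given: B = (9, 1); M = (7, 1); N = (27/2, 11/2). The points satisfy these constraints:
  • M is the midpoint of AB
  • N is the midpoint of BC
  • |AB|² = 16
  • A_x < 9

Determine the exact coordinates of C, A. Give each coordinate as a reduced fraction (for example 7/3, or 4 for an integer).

C = (18, 10)
A = (5, 1)

1. A_x = 5  [A = 2·M−B = 2·(7, 1)−(9, 1)]
2. A_y = 1  [A = 2·M−B = 2·(7, 1)−(9, 1)]
   so A = (5, 1)
3. C_x = 18  [C = 2·N−B = 2·(27/2, 11/2)−(9, 1)]
4. C_y = 10  [C = 2·N−B = 2·(27/2, 11/2)−(9, 1)]
   so C = (18, 10)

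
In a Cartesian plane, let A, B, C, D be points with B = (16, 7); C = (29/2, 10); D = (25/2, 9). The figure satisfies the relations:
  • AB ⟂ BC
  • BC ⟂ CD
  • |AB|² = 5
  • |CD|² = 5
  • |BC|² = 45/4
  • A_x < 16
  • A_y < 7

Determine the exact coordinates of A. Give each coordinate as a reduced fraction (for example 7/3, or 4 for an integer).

A = (14, 6)

1. A_x = 14  [[AB ⟂ BC ⇒ 3/2x-3y-3=0] ∩ [|A−(16, 7)|²=5]]
2. A_y = 6  [[AB ⟂ BC ⇒ 3/2x-3y-3=0] ∩ [|A−(16, 7)|²=5]]
   so A = (14, 6)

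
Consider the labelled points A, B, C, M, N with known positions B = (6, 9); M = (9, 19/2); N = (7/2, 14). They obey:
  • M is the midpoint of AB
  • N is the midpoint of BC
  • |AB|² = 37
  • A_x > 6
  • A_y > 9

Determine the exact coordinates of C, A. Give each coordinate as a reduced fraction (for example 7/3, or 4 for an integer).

1. A_x = 12  [A = 2·M−B = 2·(9, 19/2)−(6, 9)]
2. A_y = 10  [A = 2·M−B = 2·(9, 19/2)−(6, 9)]
   so A = (12, 10)
3. C_x = 1  [C = 2·N−B = 2·(7/2, 14)−(6, 9)]
4. C_y = 19  [C = 2·N−B = 2·(7/2, 14)−(6, 9)]
   so C = (1, 19)

C = (1, 19)
A = (12, 10)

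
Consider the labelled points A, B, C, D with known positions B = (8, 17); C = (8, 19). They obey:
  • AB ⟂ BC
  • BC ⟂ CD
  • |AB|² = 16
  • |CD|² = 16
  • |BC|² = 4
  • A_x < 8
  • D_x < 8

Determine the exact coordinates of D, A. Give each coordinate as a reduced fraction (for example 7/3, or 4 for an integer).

1. D_x = 4  [[BC ⟂ CD ⇒ 2y-38=0] ∩ [|D−(8, 19)|²=16]]
2. D_y = 19  [[BC ⟂ CD ⇒ 2y-38=0] ∩ [|D−(8, 19)|²=16]]
   so D = (4, 19)
3. A_x = 4  [[AB ⟂ BC ⇒ -2y+34=0] ∩ [|A−(8, 17)|²=16]]
4. A_y = 17  [[AB ⟂ BC ⇒ -2y+34=0] ∩ [|A−(8, 17)|²=16]]
   so A = (4, 17)

D = (4, 19)
A = (4, 17)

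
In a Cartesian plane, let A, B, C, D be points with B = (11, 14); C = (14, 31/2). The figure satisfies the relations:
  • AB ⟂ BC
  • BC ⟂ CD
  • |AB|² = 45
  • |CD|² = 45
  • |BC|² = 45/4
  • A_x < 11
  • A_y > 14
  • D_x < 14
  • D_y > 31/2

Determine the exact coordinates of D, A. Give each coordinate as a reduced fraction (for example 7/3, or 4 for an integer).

1. D_x = 11  [[BC ⟂ CD ⇒ 3x+3/2y-261/4=0] ∩ [|D−(14, 31/2)|²=45]]
2. D_y = 43/2  [[BC ⟂ CD ⇒ 3x+3/2y-261/4=0] ∩ [|D−(14, 31/2)|²=45]]
   so D = (11, 43/2)
3. A_x = 8  [[AB ⟂ BC ⇒ -3x-3/2y+54=0] ∩ [|A−(11, 14)|²=45]]
4. A_y = 20  [[AB ⟂ BC ⇒ -3x-3/2y+54=0] ∩ [|A−(11, 14)|²=45]]
   so A = (8, 20)

D = (11, 43/2)
A = (8, 20)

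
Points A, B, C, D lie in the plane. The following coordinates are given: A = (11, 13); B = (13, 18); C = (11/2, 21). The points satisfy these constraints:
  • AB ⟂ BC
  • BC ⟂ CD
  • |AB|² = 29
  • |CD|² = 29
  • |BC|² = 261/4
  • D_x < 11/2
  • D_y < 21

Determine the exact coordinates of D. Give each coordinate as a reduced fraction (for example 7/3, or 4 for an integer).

1. D_x = 7/2  [[BC ⟂ CD ⇒ -15/2x+3y-87/4=0] ∩ [|D−(11/2, 21)|²=29]]
2. D_y = 16  [[BC ⟂ CD ⇒ -15/2x+3y-87/4=0] ∩ [|D−(11/2, 21)|²=29]]
   so D = (7/2, 16)

D = (7/2, 16)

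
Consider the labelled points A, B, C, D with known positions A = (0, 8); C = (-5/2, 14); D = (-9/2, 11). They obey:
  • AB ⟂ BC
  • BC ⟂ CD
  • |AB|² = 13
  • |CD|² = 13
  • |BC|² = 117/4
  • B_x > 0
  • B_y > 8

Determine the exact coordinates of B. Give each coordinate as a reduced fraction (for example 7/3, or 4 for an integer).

B = (2, 11)

1. B_x = 2  [[BC ⟂ CD ⇒ 2x+3y-37=0] ∩ [|B−(0, 8)|²=13]]
2. B_y = 11  [[BC ⟂ CD ⇒ 2x+3y-37=0] ∩ [|B−(0, 8)|²=13]]
   so B = (2, 11)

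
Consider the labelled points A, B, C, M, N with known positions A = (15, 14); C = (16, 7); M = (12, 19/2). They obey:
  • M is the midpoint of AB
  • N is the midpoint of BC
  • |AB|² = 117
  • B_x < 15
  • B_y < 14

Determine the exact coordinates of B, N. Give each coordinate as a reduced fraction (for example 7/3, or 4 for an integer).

1. B_x = 9  [B = 2·M−A = 2·(12, 19/2)−(15, 14)]
2. B_y = 5  [B = 2·M−A = 2·(12, 19/2)−(15, 14)]
   so B = (9, 5)
3. N_x = 25/2  [2·N = B+C = (9, 5)+(16, 7)]
4. N_y = 6  [2·N = B+C = (9, 5)+(16, 7)]
   so N = (25/2, 6)

B = (9, 5)
N = (25/2, 6)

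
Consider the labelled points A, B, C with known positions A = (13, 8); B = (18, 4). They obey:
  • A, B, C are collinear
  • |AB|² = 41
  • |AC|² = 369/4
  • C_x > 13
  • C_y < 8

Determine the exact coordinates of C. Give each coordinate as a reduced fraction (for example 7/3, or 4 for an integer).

1. C_x = 41/2  [[A, B, C are collinear ⇒ 4x+5y-92=0] ∩ [|C−(13, 8)|²=369/4]]
2. C_y = 2  [[A, B, C are collinear ⇒ 4x+5y-92=0] ∩ [|C−(13, 8)|²=369/4]]
   so C = (41/2, 2)

C = (41/2, 2)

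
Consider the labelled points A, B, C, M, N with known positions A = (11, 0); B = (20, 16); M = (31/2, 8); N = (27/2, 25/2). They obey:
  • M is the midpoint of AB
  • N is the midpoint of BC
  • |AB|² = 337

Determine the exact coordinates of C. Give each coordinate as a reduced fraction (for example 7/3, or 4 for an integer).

1. C_x = 7  [C = 2·N−B = 2·(27/2, 25/2)−(20, 16)]
2. C_y = 9  [C = 2·N−B = 2·(27/2, 25/2)−(20, 16)]
   so C = (7, 9)

C = (7, 9)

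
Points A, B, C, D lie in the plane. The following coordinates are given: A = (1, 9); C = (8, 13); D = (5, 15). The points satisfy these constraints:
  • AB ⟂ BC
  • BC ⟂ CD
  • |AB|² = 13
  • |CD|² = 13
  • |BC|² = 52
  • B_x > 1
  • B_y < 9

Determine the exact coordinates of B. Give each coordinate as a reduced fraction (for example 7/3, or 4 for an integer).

B = (4, 7)

1. B_x = 4  [[BC ⟂ CD ⇒ 3x-2y+2=0] ∩ [|B−(1, 9)|²=13]]
2. B_y = 7  [[BC ⟂ CD ⇒ 3x-2y+2=0] ∩ [|B−(1, 9)|²=13]]
   so B = (4, 7)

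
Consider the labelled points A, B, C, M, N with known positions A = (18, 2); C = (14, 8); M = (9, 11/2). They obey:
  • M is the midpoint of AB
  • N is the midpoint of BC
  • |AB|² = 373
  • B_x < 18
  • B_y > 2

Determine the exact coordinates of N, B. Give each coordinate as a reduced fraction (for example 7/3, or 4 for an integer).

N = (7, 17/2)
B = (0, 9)

1. B_x = 0  [B = 2·M−A = 2·(9, 11/2)−(18, 2)]
2. B_y = 9  [B = 2·M−A = 2·(9, 11/2)−(18, 2)]
   so B = (0, 9)
3. N_x = 7  [2·N = B+C = (0, 9)+(14, 8)]
4. N_y = 17/2  [2·N = B+C = (0, 9)+(14, 8)]
   so N = (7, 17/2)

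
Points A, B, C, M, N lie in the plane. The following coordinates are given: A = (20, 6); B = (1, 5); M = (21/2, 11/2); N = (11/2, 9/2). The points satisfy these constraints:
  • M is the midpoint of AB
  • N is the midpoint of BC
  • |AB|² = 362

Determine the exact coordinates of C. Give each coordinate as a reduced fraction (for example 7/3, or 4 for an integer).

1. C_x = 10  [C = 2·N−B = 2·(11/2, 9/2)−(1, 5)]
2. C_y = 4  [C = 2·N−B = 2·(11/2, 9/2)−(1, 5)]
   so C = (10, 4)

C = (10, 4)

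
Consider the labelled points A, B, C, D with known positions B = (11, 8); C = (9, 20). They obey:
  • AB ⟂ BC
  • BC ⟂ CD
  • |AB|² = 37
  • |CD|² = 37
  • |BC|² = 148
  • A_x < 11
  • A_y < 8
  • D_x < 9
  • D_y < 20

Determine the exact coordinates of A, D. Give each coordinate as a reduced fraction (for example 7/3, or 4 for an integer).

1. A_x = 5  [[AB ⟂ BC ⇒ 2x-12y+74=0] ∩ [|A−(11, 8)|²=37]]
2. A_y = 7  [[AB ⟂ BC ⇒ 2x-12y+74=0] ∩ [|A−(11, 8)|²=37]]
   so A = (5, 7)
3. D_x = 3  [[BC ⟂ CD ⇒ -2x+12y-222=0] ∩ [|D−(9, 20)|²=37]]
4. D_y = 19  [[BC ⟂ CD ⇒ -2x+12y-222=0] ∩ [|D−(9, 20)|²=37]]
   so D = (3, 19)

A = (5, 7)
D = (3, 19)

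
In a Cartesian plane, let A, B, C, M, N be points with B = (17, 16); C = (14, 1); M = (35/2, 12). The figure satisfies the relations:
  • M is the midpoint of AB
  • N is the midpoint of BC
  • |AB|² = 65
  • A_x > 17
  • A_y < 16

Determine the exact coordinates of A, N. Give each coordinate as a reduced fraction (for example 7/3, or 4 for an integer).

A = (18, 8)
N = (31/2, 17/2)

1. A_x = 18  [A = 2·M−B = 2·(35/2, 12)−(17, 16)]
2. A_y = 8  [A = 2·M−B = 2·(35/2, 12)−(17, 16)]
   so A = (18, 8)
3. N_x = 31/2  [2·N = B+C = (17, 16)+(14, 1)]
4. N_y = 17/2  [2·N = B+C = (17, 16)+(14, 1)]
   so N = (31/2, 17/2)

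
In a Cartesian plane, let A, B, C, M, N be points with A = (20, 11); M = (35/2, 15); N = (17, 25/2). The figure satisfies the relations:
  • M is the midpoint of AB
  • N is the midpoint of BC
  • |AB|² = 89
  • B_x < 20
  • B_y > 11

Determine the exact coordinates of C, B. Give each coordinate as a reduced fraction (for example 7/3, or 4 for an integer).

C = (19, 6)
B = (15, 19)

1. B_x = 15  [B = 2·M−A = 2·(35/2, 15)−(20, 11)]
2. B_y = 19  [B = 2·M−A = 2·(35/2, 15)−(20, 11)]
   so B = (15, 19)
3. C_x = 19  [C = 2·N−B = 2·(17, 25/2)−(15, 19)]
4. C_y = 6  [C = 2·N−B = 2·(17, 25/2)−(15, 19)]
   so C = (19, 6)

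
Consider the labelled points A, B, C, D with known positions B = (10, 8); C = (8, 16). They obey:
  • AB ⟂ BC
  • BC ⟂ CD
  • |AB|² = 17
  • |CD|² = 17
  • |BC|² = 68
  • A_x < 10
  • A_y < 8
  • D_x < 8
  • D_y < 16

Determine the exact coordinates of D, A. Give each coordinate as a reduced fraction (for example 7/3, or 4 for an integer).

D = (4, 15)
A = (6, 7)

1. D_x = 4  [[BC ⟂ CD ⇒ -2x+8y-112=0] ∩ [|D−(8, 16)|²=17]]
2. D_y = 15  [[BC ⟂ CD ⇒ -2x+8y-112=0] ∩ [|D−(8, 16)|²=17]]
   so D = (4, 15)
3. A_x = 6  [[AB ⟂ BC ⇒ 2x-8y+44=0] ∩ [|A−(10, 8)|²=17]]
4. A_y = 7  [[AB ⟂ BC ⇒ 2x-8y+44=0] ∩ [|A−(10, 8)|²=17]]
   so A = (6, 7)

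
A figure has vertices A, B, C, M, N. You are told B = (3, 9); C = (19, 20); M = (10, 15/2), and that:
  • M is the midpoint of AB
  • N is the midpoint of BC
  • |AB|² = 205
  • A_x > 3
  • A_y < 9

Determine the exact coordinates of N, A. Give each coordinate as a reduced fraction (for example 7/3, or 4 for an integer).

N = (11, 29/2)
A = (17, 6)

1. A_x = 17  [A = 2·M−B = 2·(10, 15/2)−(3, 9)]
2. A_y = 6  [A = 2·M−B = 2·(10, 15/2)−(3, 9)]
   so A = (17, 6)
3. N_x = 11  [2·N = B+C = (3, 9)+(19, 20)]
4. N_y = 29/2  [2·N = B+C = (3, 9)+(19, 20)]
   so N = (11, 29/2)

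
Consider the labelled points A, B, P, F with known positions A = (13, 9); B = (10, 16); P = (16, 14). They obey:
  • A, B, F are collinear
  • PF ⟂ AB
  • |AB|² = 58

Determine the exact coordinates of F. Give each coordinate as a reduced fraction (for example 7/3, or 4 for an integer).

1. F_x = 338/29  [[A, B, F are collinear ⇒ -7x-3y+118=0] ∩ [PF ⟂ AB ⇒ -3x+7y-50=0]]
2. F_y = 352/29  [[A, B, F are collinear ⇒ -7x-3y+118=0] ∩ [PF ⟂ AB ⇒ -3x+7y-50=0]]
   so F = (338/29, 352/29)

F = (338/29, 352/29)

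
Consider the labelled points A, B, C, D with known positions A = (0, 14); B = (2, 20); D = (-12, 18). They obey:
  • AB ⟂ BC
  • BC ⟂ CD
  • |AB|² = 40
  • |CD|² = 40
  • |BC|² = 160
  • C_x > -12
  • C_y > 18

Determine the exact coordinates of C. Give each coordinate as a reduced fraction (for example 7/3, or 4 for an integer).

1. C_x = -10  [[AB ⟂ BC ⇒ 2x+6y-124=0] ∩ [|C−(-12, 18)|²=40]]
2. C_y = 24  [[AB ⟂ BC ⇒ 2x+6y-124=0] ∩ [|C−(-12, 18)|²=40]]
   so C = (-10, 24)

C = (-10, 24)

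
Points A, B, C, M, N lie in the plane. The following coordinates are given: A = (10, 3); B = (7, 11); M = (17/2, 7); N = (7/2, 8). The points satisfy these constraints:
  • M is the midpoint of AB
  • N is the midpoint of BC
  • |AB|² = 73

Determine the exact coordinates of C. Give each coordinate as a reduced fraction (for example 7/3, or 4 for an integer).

1. C_x = 0  [C = 2·N−B = 2·(7/2, 8)−(7, 11)]
2. C_y = 5  [C = 2·N−B = 2·(7/2, 8)−(7, 11)]
   so C = (0, 5)

C = (0, 5)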